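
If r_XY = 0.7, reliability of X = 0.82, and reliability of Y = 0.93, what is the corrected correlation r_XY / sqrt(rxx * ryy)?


r_corrected = rxy / sqrt(rxx * ryy)
= 0.7 / sqrt(0.82 * 0.93)
= 0.7 / sqrt(0.7626)
= 0.7 / 0.87327
r_corrected = 0.8016

0.8016


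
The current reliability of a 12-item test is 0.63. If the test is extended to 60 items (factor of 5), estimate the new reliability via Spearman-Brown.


r_new = (n * rxx) / (1 + (n-1) * rxx)
r_new = (5 * 0.63) / (1 + 4 * 0.63)
r_new = 3.15 / 3.52
r_new = 0.8949

0.8949


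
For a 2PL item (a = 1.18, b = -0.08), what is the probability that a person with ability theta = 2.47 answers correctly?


a*(theta - b) = 1.18 * (2.47 - -0.08) = 3.009
exp(-3.009) = 0.0493
P = 1 / (1 + 0.0493)
P = 0.953

0.953


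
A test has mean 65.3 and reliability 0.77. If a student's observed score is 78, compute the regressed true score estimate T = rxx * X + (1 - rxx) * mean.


T_est = rxx * X + (1 - rxx) * mean
T_est = 0.77 * 78 + 0.23 * 65.3
T_est = 60.06 + 15.019
T_est = 75.079

75.079


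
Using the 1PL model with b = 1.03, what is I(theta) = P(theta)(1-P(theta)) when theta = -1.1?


P = 1/(1+exp(-(-1.1-1.03))) = 0.1062
I = P*(1-P) = 0.1062 * 0.8938
I = 0.0949

0.0949


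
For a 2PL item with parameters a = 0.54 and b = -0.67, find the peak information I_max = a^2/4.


For 2PL, max info at theta = b = -0.67
I_max = a^2 / 4 = 0.54^2 / 4
= 0.2916 / 4
I_max = 0.0729

0.0729


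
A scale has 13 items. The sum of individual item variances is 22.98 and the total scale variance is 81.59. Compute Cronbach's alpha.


alpha = (k/(k-1)) * (1 - sum(si^2)/s_total^2)
= (13/12) * (1 - 22.98/81.59)
alpha = 0.7782

0.7782


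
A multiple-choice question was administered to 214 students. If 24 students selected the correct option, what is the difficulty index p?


Item difficulty p = number correct / total examinees
p = 24 / 214
p = 0.1121

0.1121


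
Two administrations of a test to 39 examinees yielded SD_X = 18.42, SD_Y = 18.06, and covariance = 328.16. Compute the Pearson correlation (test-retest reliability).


r = cov(X,Y) / (SD_X * SD_Y)
r = 328.16 / (18.42 * 18.06)
r = 328.16 / 332.6652
r = 0.9865

0.9865


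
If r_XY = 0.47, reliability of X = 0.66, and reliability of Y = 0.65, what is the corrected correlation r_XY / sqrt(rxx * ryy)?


r_corrected = rxy / sqrt(rxx * ryy)
= 0.47 / sqrt(0.66 * 0.65)
= 0.47 / sqrt(0.429)
= 0.47 / 0.654981
r_corrected = 0.7176

0.7176


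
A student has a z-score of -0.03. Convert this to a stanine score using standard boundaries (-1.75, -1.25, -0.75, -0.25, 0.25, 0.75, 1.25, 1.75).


Stanine boundaries: [-1.75, -1.25, -0.75, -0.25, 0.25, 0.75, 1.25, 1.75]
z = -0.03
Check each boundary:
  z >= -1.75 -> could be stanine 2
  z >= -1.25 -> could be stanine 3
  z >= -0.75 -> could be stanine 4
  z >= -0.25 -> could be stanine 5
  z < 0.25
  z < 0.75
  z < 1.25
  z < 1.75
Highest qualifying boundary gives stanine = 5

5


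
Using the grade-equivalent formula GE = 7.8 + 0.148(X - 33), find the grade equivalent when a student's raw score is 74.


raw - median = 74 - 33 = 41
slope * diff = 0.148 * 41 = 6.068
GE = 7.8 + 6.068
GE = 13.868

13.868


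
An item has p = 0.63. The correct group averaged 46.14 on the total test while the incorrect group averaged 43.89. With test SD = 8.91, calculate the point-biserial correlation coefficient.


q = 1 - p = 0.37
rpb = ((M1 - M0) / SD) * sqrt(p * q)
rpb = ((46.14 - 43.89) / 8.91) * sqrt(0.63 * 0.37)
rpb = 0.1219

0.1219


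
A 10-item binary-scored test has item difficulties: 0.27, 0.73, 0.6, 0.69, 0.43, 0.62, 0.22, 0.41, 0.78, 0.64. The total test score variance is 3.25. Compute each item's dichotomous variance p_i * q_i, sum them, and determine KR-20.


For each item, compute p_i * q_i:
  Item 1: 0.27 * 0.73 = 0.1971
  Item 2: 0.73 * 0.27 = 0.1971
  Item 3: 0.6 * 0.4 = 0.24
  Item 4: 0.69 * 0.31 = 0.2139
  Item 5: 0.43 * 0.57 = 0.2451
  Item 6: 0.62 * 0.38 = 0.2356
  Item 7: 0.22 * 0.78 = 0.1716
  Item 8: 0.41 * 0.59 = 0.2419
  Item 9: 0.78 * 0.22 = 0.1716
  Item 10: 0.64 * 0.36 = 0.2304
Sum(p_i * q_i) = 0.1971 + 0.1971 + 0.24 + 0.2139 + 0.2451 + 0.2356 + 0.1716 + 0.2419 + 0.1716 + 0.2304 = 2.1443
KR-20 = (k/(k-1)) * (1 - Sum(p_i*q_i) / Var_total)
= (10/9) * (1 - 2.1443/3.25)
= 1.1111 * 0.3402
KR-20 = 0.378

0.378


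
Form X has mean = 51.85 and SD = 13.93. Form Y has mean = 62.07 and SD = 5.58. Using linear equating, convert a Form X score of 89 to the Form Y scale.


slope = SD_Y / SD_X = 5.58 / 13.93 ~ 0.4006
intercept = mean_Y - slope * mean_X = 62.07 - (5.58 / 13.93) * 51.85 ~ 41.3002
Y = slope * X + intercept. To avoid rounding drift from the rounded slope/intercept, evaluate the equivalent form Y = mean_Y + SD_Y * (X - mean_X) / SD_X at full precision:
Y = 62.07 + 5.58 * (89 - 51.85) / 13.93
Y = 62.07 + 5.58 * 37.15 / 13.93
Y = 62.07 + 207.297 / 13.93
Y = 62.07 + 14.8813
Y = 76.9513

76.9513


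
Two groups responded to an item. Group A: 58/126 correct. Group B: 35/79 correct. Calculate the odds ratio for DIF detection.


Odds_A = 58/68 = 0.8529
Odds_B = 35/44 = 0.7955
OR = Odds_A / Odds_B = 0.8529 / 0.7955
Exactly, OR = (58 * 44) / (68 * 35) = 2552 / 2380
OR = 1.0723

1.0723


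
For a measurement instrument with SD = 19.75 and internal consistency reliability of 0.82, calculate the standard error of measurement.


SEM = SD * sqrt(1 - rxx)
SEM = 19.75 * sqrt(1 - 0.82)
SEM = 19.75 * sqrt(0.18) = 19.75 * 0.424264
SEM = 8.3792

8.3792


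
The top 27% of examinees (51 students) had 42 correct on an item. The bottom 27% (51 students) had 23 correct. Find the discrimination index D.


p_upper = 42/51 = 0.8235
p_lower = 23/51 = 0.451
D = 0.8235 - 0.451 = 0.3725

0.3725


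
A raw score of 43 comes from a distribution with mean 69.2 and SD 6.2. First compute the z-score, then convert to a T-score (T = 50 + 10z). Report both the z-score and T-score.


z = (X - mean) / SD = (43 - 69.2) / 6.2
z = -26.2 / 6.2
z = -4.2258
T-score = T = 50 + 10z
Carry z at full precision (z = -26.2 / 6.2) into the conversion:
T-score = 50 + 10 * (-26.2 / 6.2) = 50 + -262 / 6.2
T-score = 50 + -42.2581
T-score = 7.7419

7.7419


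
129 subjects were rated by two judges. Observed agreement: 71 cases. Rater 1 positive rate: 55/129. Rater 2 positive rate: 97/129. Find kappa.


P_o = 71/129 = 0.550388
P_e = (55*97 + 74*32) / 16641 = 0.462893
kappa = (P_o - P_e) / (1 - P_e)
kappa = (0.550388 - 0.462893) / (1 - 0.462893)
kappa = 0.1629

0.1629


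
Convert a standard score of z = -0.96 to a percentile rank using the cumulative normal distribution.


CDF(z) = 0.5 * (1 + erf(z/sqrt(2)))
erf(-0.6788) = -0.6629
CDF = 0.1685
Percentile rank = 0.1685 * 100 = 16.85

16.85


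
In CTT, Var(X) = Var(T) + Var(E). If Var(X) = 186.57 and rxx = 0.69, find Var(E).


var_true = rxx * var_obs = 0.69 * 186.57 = 128.7333
var_error = var_obs - var_true
var_error = 186.57 - 128.7333
var_error = 57.8367

57.8367


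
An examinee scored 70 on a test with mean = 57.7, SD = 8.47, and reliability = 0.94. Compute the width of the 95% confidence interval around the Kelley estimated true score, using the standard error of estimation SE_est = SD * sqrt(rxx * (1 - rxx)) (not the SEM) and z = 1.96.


True score estimate = 0.94*70 + 0.06*57.7 = 69.262
SE_est = SD * sqrt(rxx * (1 - rxx)) = 8.47 * sqrt(0.94 * 0.06) = 8.47 * sqrt(0.0564) = 2.011514
CI = T_est +/- z * SE_est, so width = 2 * z * SE_est = 2 * 1.96 * 2.011514
Width = 7.8851

7.8851


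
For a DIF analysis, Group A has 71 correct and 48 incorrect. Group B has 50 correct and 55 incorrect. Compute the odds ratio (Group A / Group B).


Odds_A = 71/48 = 1.4792
Odds_B = 50/55 = 0.9091
OR = Odds_A / Odds_B = 1.4792 / 0.9091
Exactly, OR = (71 * 55) / (48 * 50) = 3905 / 2400
OR = 1.6271

1.6271


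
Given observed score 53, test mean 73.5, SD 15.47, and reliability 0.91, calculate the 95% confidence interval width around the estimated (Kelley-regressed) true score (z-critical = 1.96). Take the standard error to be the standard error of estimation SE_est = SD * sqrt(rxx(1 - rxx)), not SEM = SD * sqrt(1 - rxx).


True score estimate = 0.91*53 + 0.09*73.5 = 54.845
SE_est = SD * sqrt(rxx * (1 - rxx)) = 15.47 * sqrt(0.91 * 0.09) = 15.47 * sqrt(0.0819) = 4.427232
CI = T_est +/- z * SE_est, so width = 2 * z * SE_est = 2 * 1.96 * 4.427232
Width = 17.3547

17.3547


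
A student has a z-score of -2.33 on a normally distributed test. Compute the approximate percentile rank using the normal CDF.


CDF(z) = 0.5 * (1 + erf(z/sqrt(2)))
erf(-1.6476) = -0.9802
CDF = 0.0099
Percentile rank = 0.0099 * 100 = 0.99

0.99


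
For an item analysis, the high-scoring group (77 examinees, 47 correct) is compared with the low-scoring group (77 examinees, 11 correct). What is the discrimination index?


p_upper = 47/77 = 0.6104
p_lower = 11/77 = 0.1429
D = 0.6104 - 0.1429 = 0.4675

0.4675


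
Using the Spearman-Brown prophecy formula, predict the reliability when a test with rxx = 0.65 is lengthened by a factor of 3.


r_new = (n * rxx) / (1 + (n-1) * rxx)
r_new = (3 * 0.65) / (1 + 2 * 0.65)
r_new = 1.95 / 2.3
r_new = 0.8478

0.8478


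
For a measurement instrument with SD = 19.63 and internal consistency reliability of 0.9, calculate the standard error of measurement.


SEM = SD * sqrt(1 - rxx)
SEM = 19.63 * sqrt(1 - 0.9)
SEM = 19.63 * sqrt(0.1) = 19.63 * 0.316228
SEM = 6.2076

6.2076


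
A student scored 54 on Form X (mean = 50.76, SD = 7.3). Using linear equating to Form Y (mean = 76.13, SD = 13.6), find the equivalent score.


slope = SD_Y / SD_X = 13.6 / 7.3 ~ 1.863
intercept = mean_Y - slope * mean_X = 76.13 - (13.6 / 7.3) * 50.76 ~ -18.4366
Y = slope * X + intercept. To avoid rounding drift from the rounded slope/intercept, evaluate the equivalent form Y = mean_Y + SD_Y * (X - mean_X) / SD_X at full precision:
Y = 76.13 + 13.6 * (54 - 50.76) / 7.3
Y = 76.13 + 13.6 * 3.24 / 7.3
Y = 76.13 + 44.064 / 7.3
Y = 76.13 + 6.0362
Y = 82.1662

82.1662


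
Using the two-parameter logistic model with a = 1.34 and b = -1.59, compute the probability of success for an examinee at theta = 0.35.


a*(theta - b) = 1.34 * (0.35 - -1.59) = 2.5996
exp(-2.5996) = 0.0743
P = 1 / (1 + 0.0743)
P = 0.9308

0.9308


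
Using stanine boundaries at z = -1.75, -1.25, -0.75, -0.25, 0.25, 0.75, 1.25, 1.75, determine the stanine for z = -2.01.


Stanine boundaries: [-1.75, -1.25, -0.75, -0.25, 0.25, 0.75, 1.25, 1.75]
z = -2.01
Check each boundary:
  z < -1.75
  z < -1.25
  z < -0.75
  z < -0.25
  z < 0.25
  z < 0.75
  z < 1.25
  z < 1.75
Highest qualifying boundary gives stanine = 1

1


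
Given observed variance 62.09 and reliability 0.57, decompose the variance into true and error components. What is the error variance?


var_true = rxx * var_obs = 0.57 * 62.09 = 35.3913
var_error = var_obs - var_true
var_error = 62.09 - 35.3913
var_error = 26.6987

26.6987


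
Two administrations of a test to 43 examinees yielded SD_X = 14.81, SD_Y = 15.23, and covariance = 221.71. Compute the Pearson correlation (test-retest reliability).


r = cov(X,Y) / (SD_X * SD_Y)
r = 221.71 / (14.81 * 15.23)
r = 221.71 / 225.5563
r = 0.9829

0.9829


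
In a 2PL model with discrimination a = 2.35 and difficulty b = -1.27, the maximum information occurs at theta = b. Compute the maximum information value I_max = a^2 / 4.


For 2PL, max info at theta = b = -1.27
I_max = a^2 / 4 = 2.35^2 / 4
= 5.5225 / 4
I_max = 1.3806

1.3806


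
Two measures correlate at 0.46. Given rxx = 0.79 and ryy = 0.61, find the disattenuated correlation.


r_corrected = rxy / sqrt(rxx * ryy)
= 0.46 / sqrt(0.79 * 0.61)
= 0.46 / sqrt(0.4819)
= 0.46 / 0.69419
r_corrected = 0.6626

0.6626


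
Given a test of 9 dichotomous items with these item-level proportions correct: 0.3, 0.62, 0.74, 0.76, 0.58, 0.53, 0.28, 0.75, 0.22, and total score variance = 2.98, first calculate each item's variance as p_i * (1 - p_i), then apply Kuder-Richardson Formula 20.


For each item, compute p_i * q_i:
  Item 1: 0.3 * 0.7 = 0.21
  Item 2: 0.62 * 0.38 = 0.2356
  Item 3: 0.74 * 0.26 = 0.1924
  Item 4: 0.76 * 0.24 = 0.1824
  Item 5: 0.58 * 0.42 = 0.2436
  Item 6: 0.53 * 0.47 = 0.2491
  Item 7: 0.28 * 0.72 = 0.2016
  Item 8: 0.75 * 0.25 = 0.1875
  Item 9: 0.22 * 0.78 = 0.1716
Sum(p_i * q_i) = 0.21 + 0.2356 + 0.1924 + 0.1824 + 0.2436 + 0.2491 + 0.2016 + 0.1875 + 0.1716 = 1.8738
KR-20 = (k/(k-1)) * (1 - Sum(p_i*q_i) / Var_total)
= (9/8) * (1 - 1.8738/2.98)
= 1.125 * 0.3712
KR-20 = 0.4176

0.4176


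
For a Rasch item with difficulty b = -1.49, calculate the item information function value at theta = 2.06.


P = 1/(1+exp(-(2.06--1.49))) = 0.9721
I = P*(1-P) = 0.9721 * 0.0279
I = 0.0271

0.0271


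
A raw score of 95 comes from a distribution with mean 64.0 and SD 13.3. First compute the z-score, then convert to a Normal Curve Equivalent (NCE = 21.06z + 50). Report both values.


z = (X - mean) / SD = (95 - 64.0) / 13.3
z = 31.0 / 13.3
z = 2.3308
NCE = NCE = 21.06z + 50
Carry z at full precision (z = 31.0 / 13.3) into the conversion:
NCE = 21.06 * (31.0 / 13.3) + 50 = 652.86 / 13.3 + 50
NCE = 49.0872 + 50
NCE = 99.0872

99.0872


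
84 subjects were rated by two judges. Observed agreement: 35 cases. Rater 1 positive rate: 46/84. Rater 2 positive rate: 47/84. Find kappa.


P_o = 35/84 = 0.416667
P_e = (46*47 + 38*37) / 7056 = 0.505669
kappa = (P_o - P_e) / (1 - P_e)
kappa = (0.416667 - 0.505669) / (1 - 0.505669)
kappa = -0.18

-0.18


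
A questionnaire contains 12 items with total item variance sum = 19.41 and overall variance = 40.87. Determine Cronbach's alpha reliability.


alpha = (k/(k-1)) * (1 - sum(si^2)/s_total^2)
= (12/11) * (1 - 19.41/40.87)
alpha = 0.5728

0.5728


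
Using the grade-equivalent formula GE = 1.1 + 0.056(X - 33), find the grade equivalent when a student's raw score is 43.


raw - median = 43 - 33 = 10
slope * diff = 0.056 * 10 = 0.56
GE = 1.1 + 0.56
GE = 1.66

1.66


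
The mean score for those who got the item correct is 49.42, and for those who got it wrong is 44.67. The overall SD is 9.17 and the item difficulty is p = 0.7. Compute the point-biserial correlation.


q = 1 - p = 0.3
rpb = ((M1 - M0) / SD) * sqrt(p * q)
rpb = ((49.42 - 44.67) / 9.17) * sqrt(0.7 * 0.3)
rpb = 0.2374

0.2374


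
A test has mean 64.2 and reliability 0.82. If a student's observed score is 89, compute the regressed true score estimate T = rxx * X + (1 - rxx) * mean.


T_est = rxx * X + (1 - rxx) * mean
T_est = 0.82 * 89 + 0.18 * 64.2
T_est = 72.98 + 11.556
T_est = 84.536

84.536


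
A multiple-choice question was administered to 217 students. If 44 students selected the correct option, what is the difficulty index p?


Item difficulty p = number correct / total examinees
p = 44 / 217
p = 0.2028

0.2028


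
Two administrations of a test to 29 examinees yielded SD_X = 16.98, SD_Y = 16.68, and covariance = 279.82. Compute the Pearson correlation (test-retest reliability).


r = cov(X,Y) / (SD_X * SD_Y)
r = 279.82 / (16.98 * 16.68)
r = 279.82 / 283.2264
r = 0.988

0.988


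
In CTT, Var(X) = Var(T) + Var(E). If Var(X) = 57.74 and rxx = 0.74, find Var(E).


var_true = rxx * var_obs = 0.74 * 57.74 = 42.7276
var_error = var_obs - var_true
var_error = 57.74 - 42.7276
var_error = 15.0124

15.0124


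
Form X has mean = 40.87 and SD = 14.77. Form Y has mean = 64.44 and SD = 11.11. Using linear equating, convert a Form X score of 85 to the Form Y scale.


slope = SD_Y / SD_X = 11.11 / 14.77 ~ 0.7522
intercept = mean_Y - slope * mean_X = 64.44 - (11.11 / 14.77) * 40.87 ~ 33.6976
Y = slope * X + intercept. To avoid rounding drift from the rounded slope/intercept, evaluate the equivalent form Y = mean_Y + SD_Y * (X - mean_X) / SD_X at full precision:
Y = 64.44 + 11.11 * (85 - 40.87) / 14.77
Y = 64.44 + 11.11 * 44.13 / 14.77
Y = 64.44 + 490.2843 / 14.77
Y = 64.44 + 33.1946
Y = 97.6346

97.6346


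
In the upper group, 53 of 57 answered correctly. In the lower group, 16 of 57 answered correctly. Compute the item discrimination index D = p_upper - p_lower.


p_upper = 53/57 = 0.9298
p_lower = 16/57 = 0.2807
D = 0.9298 - 0.2807 = 0.6491

0.6491


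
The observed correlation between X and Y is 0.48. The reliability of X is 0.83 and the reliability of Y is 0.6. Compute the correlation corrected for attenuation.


r_corrected = rxy / sqrt(rxx * ryy)
= 0.48 / sqrt(0.83 * 0.6)
= 0.48 / sqrt(0.498)
= 0.48 / 0.705691
r_corrected = 0.6802

0.6802


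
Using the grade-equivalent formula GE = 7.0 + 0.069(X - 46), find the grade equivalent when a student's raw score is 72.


raw - median = 72 - 46 = 26
slope * diff = 0.069 * 26 = 1.794
GE = 7.0 + 1.794
GE = 8.794

8.794


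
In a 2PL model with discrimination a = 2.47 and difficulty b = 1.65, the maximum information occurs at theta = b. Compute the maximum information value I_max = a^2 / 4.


For 2PL, max info at theta = b = 1.65
I_max = a^2 / 4 = 2.47^2 / 4
= 6.1009 / 4
I_max = 1.5252

1.5252


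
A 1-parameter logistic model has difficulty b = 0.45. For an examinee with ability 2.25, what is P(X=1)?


theta - b = 2.25 - 0.45 = 1.8
exp(-(theta - b)) = exp(-1.8) = 0.1653
P = 1 / (1 + 0.1653)
P = 0.8581

0.8581


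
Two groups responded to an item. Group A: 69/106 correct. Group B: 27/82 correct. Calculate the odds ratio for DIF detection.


Odds_A = 69/37 = 1.8649
Odds_B = 27/55 = 0.4909
OR = Odds_A / Odds_B = 1.8649 / 0.4909
Exactly, OR = (69 * 55) / (37 * 27) = 3795 / 999
OR = 3.7988

3.7988


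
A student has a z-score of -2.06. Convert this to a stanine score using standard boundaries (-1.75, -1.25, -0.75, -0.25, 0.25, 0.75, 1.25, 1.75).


Stanine boundaries: [-1.75, -1.25, -0.75, -0.25, 0.25, 0.75, 1.25, 1.75]
z = -2.06
Check each boundary:
  z < -1.75
  z < -1.25
  z < -0.75
  z < -0.25
  z < 0.25
  z < 0.75
  z < 1.25
  z < 1.75
Highest qualifying boundary gives stanine = 1

1


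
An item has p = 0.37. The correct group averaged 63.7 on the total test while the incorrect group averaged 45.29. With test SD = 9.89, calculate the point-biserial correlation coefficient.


q = 1 - p = 0.63
rpb = ((M1 - M0) / SD) * sqrt(p * q)
rpb = ((63.7 - 45.29) / 9.89) * sqrt(0.37 * 0.63)
rpb = 0.8987

0.8987


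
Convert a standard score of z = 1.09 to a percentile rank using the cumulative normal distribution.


CDF(z) = 0.5 * (1 + erf(z/sqrt(2)))
erf(0.7707) = 0.7243
CDF = 0.8621
Percentile rank = 0.8621 * 100 = 86.21

86.21


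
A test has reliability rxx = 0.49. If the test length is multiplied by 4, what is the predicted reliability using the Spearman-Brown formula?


r_new = (n * rxx) / (1 + (n-1) * rxx)
r_new = (4 * 0.49) / (1 + 3 * 0.49)
r_new = 1.96 / 2.47
r_new = 0.7935

0.7935


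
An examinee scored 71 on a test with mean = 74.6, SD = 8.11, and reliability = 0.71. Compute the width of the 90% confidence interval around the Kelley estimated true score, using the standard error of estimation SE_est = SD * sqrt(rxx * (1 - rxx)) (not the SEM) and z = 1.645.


True score estimate = 0.71*71 + 0.29*74.6 = 72.044
SE_est = SD * sqrt(rxx * (1 - rxx)) = 8.11 * sqrt(0.71 * 0.29) = 8.11 * sqrt(0.2059) = 3.68001
CI = T_est +/- z * SE_est, so width = 2 * z * SE_est = 2 * 1.645 * 3.68001
Width = 12.1072

12.1072


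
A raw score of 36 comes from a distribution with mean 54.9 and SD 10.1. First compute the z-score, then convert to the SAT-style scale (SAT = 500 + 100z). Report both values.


z = (X - mean) / SD = (36 - 54.9) / 10.1
z = -18.9 / 10.1
z = -1.8713
SAT-scale = SAT = 500 + 100z
Carry z at full precision (z = -18.9 / 10.1) into the conversion:
SAT-scale = 500 + 100 * (-18.9 / 10.1) = 500 + -1890 / 10.1
SAT-scale = 500 + -187.1287
SAT-scale = 312.8713

312.8713


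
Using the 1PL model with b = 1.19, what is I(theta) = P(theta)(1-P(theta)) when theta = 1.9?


P = 1/(1+exp(-(1.9-1.19))) = 0.6704
I = P*(1-P) = 0.6704 * 0.3296
I = 0.221

0.221


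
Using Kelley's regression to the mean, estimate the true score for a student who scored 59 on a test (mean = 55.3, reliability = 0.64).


T_est = rxx * X + (1 - rxx) * mean
T_est = 0.64 * 59 + 0.36 * 55.3
T_est = 37.76 + 19.908
T_est = 57.668

57.668


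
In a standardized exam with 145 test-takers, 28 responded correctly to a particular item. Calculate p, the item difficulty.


Item difficulty p = number correct / total examinees
p = 28 / 145
p = 0.1931

0.1931


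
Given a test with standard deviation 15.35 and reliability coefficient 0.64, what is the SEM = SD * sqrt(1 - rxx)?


SEM = SD * sqrt(1 - rxx)
SEM = 15.35 * sqrt(1 - 0.64)
SEM = 15.35 * sqrt(0.36) = 15.35 * 0.6
SEM = 9.21

9.21


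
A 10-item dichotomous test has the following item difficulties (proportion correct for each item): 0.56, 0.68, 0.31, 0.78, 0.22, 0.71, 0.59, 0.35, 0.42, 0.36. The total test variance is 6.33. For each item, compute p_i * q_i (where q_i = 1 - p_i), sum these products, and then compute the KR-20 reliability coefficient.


For each item, compute p_i * q_i:
  Item 1: 0.56 * 0.44 = 0.2464
  Item 2: 0.68 * 0.32 = 0.2176
  Item 3: 0.31 * 0.69 = 0.2139
  Item 4: 0.78 * 0.22 = 0.1716
  Item 5: 0.22 * 0.78 = 0.1716
  Item 6: 0.71 * 0.29 = 0.2059
  Item 7: 0.59 * 0.41 = 0.2419
  Item 8: 0.35 * 0.65 = 0.2275
  Item 9: 0.42 * 0.58 = 0.2436
  Item 10: 0.36 * 0.64 = 0.2304
Sum(p_i * q_i) = 0.2464 + 0.2176 + 0.2139 + 0.1716 + 0.1716 + 0.2059 + 0.2419 + 0.2275 + 0.2436 + 0.2304 = 2.1704
KR-20 = (k/(k-1)) * (1 - Sum(p_i*q_i) / Var_total)
= (10/9) * (1 - 2.1704/6.33)
= 1.1111 * 0.6571
KR-20 = 0.7301

0.7301


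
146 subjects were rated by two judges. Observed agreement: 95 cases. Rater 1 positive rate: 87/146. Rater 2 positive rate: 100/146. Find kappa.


P_o = 95/146 = 0.650685
P_e = (87*100 + 59*46) / 21316 = 0.535466
kappa = (P_o - P_e) / (1 - P_e)
kappa = (0.650685 - 0.535466) / (1 - 0.535466)
kappa = 0.248

0.248


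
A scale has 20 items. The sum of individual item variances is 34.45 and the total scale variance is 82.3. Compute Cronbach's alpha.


alpha = (k/(k-1)) * (1 - sum(si^2)/s_total^2)
= (20/19) * (1 - 34.45/82.3)
alpha = 0.612

0.612


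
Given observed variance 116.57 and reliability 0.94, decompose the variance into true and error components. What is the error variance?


var_true = rxx * var_obs = 0.94 * 116.57 = 109.5758
var_error = var_obs - var_true
var_error = 116.57 - 109.5758
var_error = 6.9942

6.9942


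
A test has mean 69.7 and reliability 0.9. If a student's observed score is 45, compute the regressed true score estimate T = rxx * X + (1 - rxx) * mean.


T_est = rxx * X + (1 - rxx) * mean
T_est = 0.9 * 45 + 0.1 * 69.7
T_est = 40.5 + 6.97
T_est = 47.47

47.47


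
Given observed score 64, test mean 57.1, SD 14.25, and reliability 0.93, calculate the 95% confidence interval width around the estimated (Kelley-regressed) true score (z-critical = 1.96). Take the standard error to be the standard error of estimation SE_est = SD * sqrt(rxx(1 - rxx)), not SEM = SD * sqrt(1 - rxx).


True score estimate = 0.93*64 + 0.07*57.1 = 63.517
SE_est = SD * sqrt(rxx * (1 - rxx)) = 14.25 * sqrt(0.93 * 0.07) = 14.25 * sqrt(0.0651) = 3.635845
CI = T_est +/- z * SE_est, so width = 2 * z * SE_est = 2 * 1.96 * 3.635845
Width = 14.2525

14.2525


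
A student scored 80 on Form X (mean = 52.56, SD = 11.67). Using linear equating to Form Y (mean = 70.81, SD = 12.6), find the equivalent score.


slope = SD_Y / SD_X = 12.6 / 11.67 ~ 1.0797
intercept = mean_Y - slope * mean_X = 70.81 - (12.6 / 11.67) * 52.56 ~ 14.0614
Y = slope * X + intercept. To avoid rounding drift from the rounded slope/intercept, evaluate the equivalent form Y = mean_Y + SD_Y * (X - mean_X) / SD_X at full precision:
Y = 70.81 + 12.6 * (80 - 52.56) / 11.67
Y = 70.81 + 12.6 * 27.44 / 11.67
Y = 70.81 + 345.744 / 11.67
Y = 70.81 + 29.6267
Y = 100.4367

100.4367


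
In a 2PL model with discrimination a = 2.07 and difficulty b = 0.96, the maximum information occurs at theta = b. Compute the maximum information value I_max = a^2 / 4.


For 2PL, max info at theta = b = 0.96
I_max = a^2 / 4 = 2.07^2 / 4
= 4.2849 / 4
I_max = 1.0712

1.0712


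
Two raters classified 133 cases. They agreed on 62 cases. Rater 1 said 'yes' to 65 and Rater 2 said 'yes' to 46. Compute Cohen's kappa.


P_o = 62/133 = 0.466165
P_e = (65*46 + 68*87) / 17689 = 0.503477
kappa = (P_o - P_e) / (1 - P_e)
kappa = (0.466165 - 0.503477) / (1 - 0.503477)
kappa = -0.0751

-0.0751


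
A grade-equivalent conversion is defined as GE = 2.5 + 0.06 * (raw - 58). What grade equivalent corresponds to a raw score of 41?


raw - median = 41 - 58 = -17
slope * diff = 0.06 * -17 = -1.02
GE = 2.5 + -1.02
GE = 1.48

1.48


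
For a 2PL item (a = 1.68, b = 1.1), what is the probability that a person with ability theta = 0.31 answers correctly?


a*(theta - b) = 1.68 * (0.31 - 1.1) = -1.3272
exp(--1.3272) = 3.7705
P = 1 / (1 + 3.7705)
P = 0.2096

0.2096


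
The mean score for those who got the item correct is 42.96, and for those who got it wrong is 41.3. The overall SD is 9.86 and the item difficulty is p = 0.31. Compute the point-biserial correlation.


q = 1 - p = 0.69
rpb = ((M1 - M0) / SD) * sqrt(p * q)
rpb = ((42.96 - 41.3) / 9.86) * sqrt(0.31 * 0.69)
rpb = 0.0779

0.0779


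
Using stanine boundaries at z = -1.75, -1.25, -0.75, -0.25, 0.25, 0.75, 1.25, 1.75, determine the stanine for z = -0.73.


Stanine boundaries: [-1.75, -1.25, -0.75, -0.25, 0.25, 0.75, 1.25, 1.75]
z = -0.73
Check each boundary:
  z >= -1.75 -> could be stanine 2
  z >= -1.25 -> could be stanine 3
  z >= -0.75 -> could be stanine 4
  z < -0.25
  z < 0.25
  z < 0.75
  z < 1.25
  z < 1.75
Highest qualifying boundary gives stanine = 4

4


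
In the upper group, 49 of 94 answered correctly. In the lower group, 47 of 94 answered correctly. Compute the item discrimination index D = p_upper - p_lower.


p_upper = 49/94 = 0.5213
p_lower = 47/94 = 0.5
D = 0.5213 - 0.5 = 0.0213

0.0213


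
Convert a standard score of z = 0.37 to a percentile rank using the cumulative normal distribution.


CDF(z) = 0.5 * (1 + erf(z/sqrt(2)))
erf(0.2616) = 0.2886
CDF = 0.6443
Percentile rank = 0.6443 * 100 = 64.43

64.43


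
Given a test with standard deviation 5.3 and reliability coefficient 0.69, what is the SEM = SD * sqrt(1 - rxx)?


SEM = SD * sqrt(1 - rxx)
SEM = 5.3 * sqrt(1 - 0.69)
SEM = 5.3 * sqrt(0.31) = 5.3 * 0.556776
SEM = 2.9509

2.9509


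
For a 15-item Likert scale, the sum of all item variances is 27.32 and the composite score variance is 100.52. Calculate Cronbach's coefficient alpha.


alpha = (k/(k-1)) * (1 - sum(si^2)/s_total^2)
= (15/14) * (1 - 27.32/100.52)
alpha = 0.7802

0.7802


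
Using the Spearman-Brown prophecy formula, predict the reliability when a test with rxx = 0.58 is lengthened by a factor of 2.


r_new = (n * rxx) / (1 + (n-1) * rxx)
r_new = (2 * 0.58) / (1 + 1 * 0.58)
r_new = 1.16 / 1.58
r_new = 0.7342

0.7342


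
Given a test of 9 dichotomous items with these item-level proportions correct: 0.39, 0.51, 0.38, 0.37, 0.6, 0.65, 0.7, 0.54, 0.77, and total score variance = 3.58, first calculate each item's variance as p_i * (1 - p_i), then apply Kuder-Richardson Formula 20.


For each item, compute p_i * q_i:
  Item 1: 0.39 * 0.61 = 0.2379
  Item 2: 0.51 * 0.49 = 0.2499
  Item 3: 0.38 * 0.62 = 0.2356
  Item 4: 0.37 * 0.63 = 0.2331
  Item 5: 0.6 * 0.4 = 0.24
  Item 6: 0.65 * 0.35 = 0.2275
  Item 7: 0.7 * 0.3 = 0.21
  Item 8: 0.54 * 0.46 = 0.2484
  Item 9: 0.77 * 0.23 = 0.1771
Sum(p_i * q_i) = 0.2379 + 0.2499 + 0.2356 + 0.2331 + 0.24 + 0.2275 + 0.21 + 0.2484 + 0.1771 = 2.0595
KR-20 = (k/(k-1)) * (1 - Sum(p_i*q_i) / Var_total)
= (9/8) * (1 - 2.0595/3.58)
= 1.125 * 0.4247
KR-20 = 0.4778

0.4778


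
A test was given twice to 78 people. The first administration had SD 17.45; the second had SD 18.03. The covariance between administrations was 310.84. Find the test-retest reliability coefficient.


r = cov(X,Y) / (SD_X * SD_Y)
r = 310.84 / (17.45 * 18.03)
r = 310.84 / 314.6235
r = 0.988

0.988


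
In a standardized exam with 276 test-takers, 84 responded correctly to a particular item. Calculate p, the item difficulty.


Item difficulty p = number correct / total examinees
p = 84 / 276
p = 0.3043

0.3043


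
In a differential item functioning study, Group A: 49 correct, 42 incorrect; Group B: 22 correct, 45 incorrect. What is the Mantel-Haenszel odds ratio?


Odds_A = 49/42 = 1.1667
Odds_B = 22/45 = 0.4889
OR = Odds_A / Odds_B = 1.1667 / 0.4889
Exactly, OR = (49 * 45) / (42 * 22) = 2205 / 924
OR = 2.3864

2.3864


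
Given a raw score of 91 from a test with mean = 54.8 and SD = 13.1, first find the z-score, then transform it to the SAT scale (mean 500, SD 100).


z = (X - mean) / SD = (91 - 54.8) / 13.1
z = 36.2 / 13.1
z = 2.7634
SAT-scale = SAT = 500 + 100z
Carry z at full precision (z = 36.2 / 13.1) into the conversion:
SAT-scale = 500 + 100 * (36.2 / 13.1) = 500 + 3620 / 13.1
SAT-scale = 500 + 276.3359
SAT-scale = 776.3359

776.3359


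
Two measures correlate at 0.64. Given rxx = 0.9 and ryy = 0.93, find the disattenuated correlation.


r_corrected = rxy / sqrt(rxx * ryy)
= 0.64 / sqrt(0.9 * 0.93)
= 0.64 / sqrt(0.837)
= 0.64 / 0.914877
r_corrected = 0.6995

0.6995


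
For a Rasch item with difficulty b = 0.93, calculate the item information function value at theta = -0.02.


P = 1/(1+exp(-(-0.02-0.93))) = 0.2789
I = P*(1-P) = 0.2789 * 0.7211
I = 0.2011

0.2011


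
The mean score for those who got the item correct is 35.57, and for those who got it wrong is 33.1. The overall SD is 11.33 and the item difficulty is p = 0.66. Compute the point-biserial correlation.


q = 1 - p = 0.34
rpb = ((M1 - M0) / SD) * sqrt(p * q)
rpb = ((35.57 - 33.1) / 11.33) * sqrt(0.66 * 0.34)
rpb = 0.1033

0.1033


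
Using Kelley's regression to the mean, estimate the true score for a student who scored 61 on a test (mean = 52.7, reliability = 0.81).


T_est = rxx * X + (1 - rxx) * mean
T_est = 0.81 * 61 + 0.19 * 52.7
T_est = 49.41 + 10.013
T_est = 59.423

59.423


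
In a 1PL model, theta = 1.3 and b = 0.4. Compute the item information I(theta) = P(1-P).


P = 1/(1+exp(-(1.3-0.4))) = 0.7109
I = P*(1-P) = 0.7109 * 0.2891
I = 0.2055

0.2055


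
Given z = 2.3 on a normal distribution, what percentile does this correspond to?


CDF(z) = 0.5 * (1 + erf(z/sqrt(2)))
erf(1.6263) = 0.9786
CDF = 0.9893
Percentile rank = 0.9893 * 100 = 98.93

98.93


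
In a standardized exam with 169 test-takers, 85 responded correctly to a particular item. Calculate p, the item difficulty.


Item difficulty p = number correct / total examinees
p = 85 / 169
p = 0.503

0.503


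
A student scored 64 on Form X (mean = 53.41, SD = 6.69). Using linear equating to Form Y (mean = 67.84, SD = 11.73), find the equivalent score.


slope = SD_Y / SD_X = 11.73 / 6.69 ~ 1.7534
intercept = mean_Y - slope * mean_X = 67.84 - (11.73 / 6.69) * 53.41 ~ -25.8071
Y = slope * X + intercept. To avoid rounding drift from the rounded slope/intercept, evaluate the equivalent form Y = mean_Y + SD_Y * (X - mean_X) / SD_X at full precision:
Y = 67.84 + 11.73 * (64 - 53.41) / 6.69
Y = 67.84 + 11.73 * 10.59 / 6.69
Y = 67.84 + 124.2207 / 6.69
Y = 67.84 + 18.5681
Y = 86.4081

86.4081


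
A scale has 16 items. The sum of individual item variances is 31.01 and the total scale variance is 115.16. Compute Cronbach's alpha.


alpha = (k/(k-1)) * (1 - sum(si^2)/s_total^2)
= (16/15) * (1 - 31.01/115.16)
alpha = 0.7794

0.7794


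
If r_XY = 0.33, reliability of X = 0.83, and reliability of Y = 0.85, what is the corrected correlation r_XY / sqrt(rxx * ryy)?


r_corrected = rxy / sqrt(rxx * ryy)
= 0.33 / sqrt(0.83 * 0.85)
= 0.33 / sqrt(0.7055)
= 0.33 / 0.83994
r_corrected = 0.3929

0.3929


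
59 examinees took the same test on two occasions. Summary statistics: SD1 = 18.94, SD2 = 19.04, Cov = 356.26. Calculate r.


r = cov(X,Y) / (SD_X * SD_Y)
r = 356.26 / (18.94 * 19.04)
r = 356.26 / 360.6176
r = 0.9879

0.9879


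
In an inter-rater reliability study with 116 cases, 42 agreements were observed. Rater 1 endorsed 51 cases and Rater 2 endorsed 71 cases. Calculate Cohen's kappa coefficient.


P_o = 42/116 = 0.362069
P_e = (51*71 + 65*45) / 13456 = 0.486474
kappa = (P_o - P_e) / (1 - P_e)
kappa = (0.362069 - 0.486474) / (1 - 0.486474)
kappa = -0.2423

-0.2423


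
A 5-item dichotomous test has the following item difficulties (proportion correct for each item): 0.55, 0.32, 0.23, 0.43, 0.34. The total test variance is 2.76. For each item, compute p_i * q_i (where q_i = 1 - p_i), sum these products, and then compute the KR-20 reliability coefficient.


For each item, compute p_i * q_i:
  Item 1: 0.55 * 0.45 = 0.2475
  Item 2: 0.32 * 0.68 = 0.2176
  Item 3: 0.23 * 0.77 = 0.1771
  Item 4: 0.43 * 0.57 = 0.2451
  Item 5: 0.34 * 0.66 = 0.2244
Sum(p_i * q_i) = 0.2475 + 0.2176 + 0.1771 + 0.2451 + 0.2244 = 1.1117
KR-20 = (k/(k-1)) * (1 - Sum(p_i*q_i) / Var_total)
= (5/4) * (1 - 1.1117/2.76)
= 1.25 * 0.5972
KR-20 = 0.7465

0.7465


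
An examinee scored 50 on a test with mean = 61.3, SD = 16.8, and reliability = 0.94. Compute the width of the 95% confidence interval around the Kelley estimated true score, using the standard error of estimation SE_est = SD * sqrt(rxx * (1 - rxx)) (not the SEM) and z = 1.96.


True score estimate = 0.94*50 + 0.06*61.3 = 50.678
SE_est = SD * sqrt(rxx * (1 - rxx)) = 16.8 * sqrt(0.94 * 0.06) = 16.8 * sqrt(0.0564) = 3.989779
CI = T_est +/- z * SE_est, so width = 2 * z * SE_est = 2 * 1.96 * 3.989779
Width = 15.6399

15.6399


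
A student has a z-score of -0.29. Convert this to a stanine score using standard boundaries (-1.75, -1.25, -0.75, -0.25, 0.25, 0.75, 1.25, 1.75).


Stanine boundaries: [-1.75, -1.25, -0.75, -0.25, 0.25, 0.75, 1.25, 1.75]
z = -0.29
Check each boundary:
  z >= -1.75 -> could be stanine 2
  z >= -1.25 -> could be stanine 3
  z >= -0.75 -> could be stanine 4
  z < -0.25
  z < 0.25
  z < 0.75
  z < 1.25
  z < 1.75
Highest qualifying boundary gives stanine = 4

4


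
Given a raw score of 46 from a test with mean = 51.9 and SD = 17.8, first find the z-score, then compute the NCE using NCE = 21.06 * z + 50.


z = (X - mean) / SD = (46 - 51.9) / 17.8
z = -5.9 / 17.8
z = -0.3315
NCE = NCE = 21.06z + 50
Carry z at full precision (z = -5.9 / 17.8) into the conversion:
NCE = 21.06 * (-5.9 / 17.8) + 50 = -124.254 / 17.8 + 50
NCE = -6.9806 + 50
NCE = 43.0194

43.0194


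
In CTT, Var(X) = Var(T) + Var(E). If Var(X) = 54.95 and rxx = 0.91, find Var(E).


var_true = rxx * var_obs = 0.91 * 54.95 = 50.0045
var_error = var_obs - var_true
var_error = 54.95 - 50.0045
var_error = 4.9455

4.9455


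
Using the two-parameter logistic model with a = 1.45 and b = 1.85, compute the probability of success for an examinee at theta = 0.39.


a*(theta - b) = 1.45 * (0.39 - 1.85) = -2.117
exp(--2.117) = 8.3062
P = 1 / (1 + 8.3062)
P = 0.1075

0.1075


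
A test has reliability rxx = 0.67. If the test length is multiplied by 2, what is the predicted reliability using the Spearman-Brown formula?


r_new = (n * rxx) / (1 + (n-1) * rxx)
r_new = (2 * 0.67) / (1 + 1 * 0.67)
r_new = 1.34 / 1.67
r_new = 0.8024

0.8024


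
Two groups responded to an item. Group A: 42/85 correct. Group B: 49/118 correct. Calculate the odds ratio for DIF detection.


Odds_A = 42/43 = 0.9767
Odds_B = 49/69 = 0.7101
OR = Odds_A / Odds_B = 0.9767 / 0.7101
Exactly, OR = (42 * 69) / (43 * 49) = 2898 / 2107
OR = 1.3754

1.3754


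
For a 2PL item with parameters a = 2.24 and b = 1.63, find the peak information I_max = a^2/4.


For 2PL, max info at theta = b = 1.63
I_max = a^2 / 4 = 2.24^2 / 4
= 5.0176 / 4
I_max = 1.2544

1.2544


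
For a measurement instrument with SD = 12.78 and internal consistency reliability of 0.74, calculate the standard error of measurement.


SEM = SD * sqrt(1 - rxx)
SEM = 12.78 * sqrt(1 - 0.74)
SEM = 12.78 * sqrt(0.26) = 12.78 * 0.509902
SEM = 6.5165

6.5165


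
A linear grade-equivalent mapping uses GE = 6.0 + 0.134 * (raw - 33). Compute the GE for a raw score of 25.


raw - median = 25 - 33 = -8
slope * diff = 0.134 * -8 = -1.072
GE = 6.0 + -1.072
GE = 4.928

4.928


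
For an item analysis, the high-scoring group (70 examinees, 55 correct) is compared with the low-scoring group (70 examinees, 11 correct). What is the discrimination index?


p_upper = 55/70 = 0.7857
p_lower = 11/70 = 0.1571
D = 0.7857 - 0.1571 = 0.6286

0.6286


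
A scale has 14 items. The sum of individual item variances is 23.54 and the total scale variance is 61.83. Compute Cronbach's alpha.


alpha = (k/(k-1)) * (1 - sum(si^2)/s_total^2)
= (14/13) * (1 - 23.54/61.83)
alpha = 0.6669

0.6669


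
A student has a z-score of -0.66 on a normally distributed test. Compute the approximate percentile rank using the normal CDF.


CDF(z) = 0.5 * (1 + erf(z/sqrt(2)))
erf(-0.4667) = -0.4907
CDF = 0.2546
Percentile rank = 0.2546 * 100 = 25.46

25.46


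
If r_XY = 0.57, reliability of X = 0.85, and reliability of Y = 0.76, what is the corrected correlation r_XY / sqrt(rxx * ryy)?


r_corrected = rxy / sqrt(rxx * ryy)
= 0.57 / sqrt(0.85 * 0.76)
= 0.57 / sqrt(0.646)
= 0.57 / 0.803741
r_corrected = 0.7092

0.7092


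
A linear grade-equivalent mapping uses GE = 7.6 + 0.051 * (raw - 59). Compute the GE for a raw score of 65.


raw - median = 65 - 59 = 6
slope * diff = 0.051 * 6 = 0.306
GE = 7.6 + 0.306
GE = 7.906

7.906


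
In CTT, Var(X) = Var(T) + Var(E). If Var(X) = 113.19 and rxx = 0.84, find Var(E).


var_true = rxx * var_obs = 0.84 * 113.19 = 95.0796
var_error = var_obs - var_true
var_error = 113.19 - 95.0796
var_error = 18.1104

18.1104


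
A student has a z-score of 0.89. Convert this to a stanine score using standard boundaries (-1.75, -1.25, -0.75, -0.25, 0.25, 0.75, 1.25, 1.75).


Stanine boundaries: [-1.75, -1.25, -0.75, -0.25, 0.25, 0.75, 1.25, 1.75]
z = 0.89
Check each boundary:
  z >= -1.75 -> could be stanine 2
  z >= -1.25 -> could be stanine 3
  z >= -0.75 -> could be stanine 4
  z >= -0.25 -> could be stanine 5
  z >= 0.25 -> could be stanine 6
  z >= 0.75 -> could be stanine 7
  z < 1.25
  z < 1.75
Highest qualifying boundary gives stanine = 7

7


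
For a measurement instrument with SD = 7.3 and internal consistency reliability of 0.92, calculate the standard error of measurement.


SEM = SD * sqrt(1 - rxx)
SEM = 7.3 * sqrt(1 - 0.92)
SEM = 7.3 * sqrt(0.08) = 7.3 * 0.282843
SEM = 2.0648

2.0648


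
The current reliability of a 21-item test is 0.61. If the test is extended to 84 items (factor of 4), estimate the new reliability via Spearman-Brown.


r_new = (n * rxx) / (1 + (n-1) * rxx)
r_new = (4 * 0.61) / (1 + 3 * 0.61)
r_new = 2.44 / 2.83
r_new = 0.8622

0.8622


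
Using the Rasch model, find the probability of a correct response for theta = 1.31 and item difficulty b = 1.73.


theta - b = 1.31 - 1.73 = -0.42
exp(-(theta - b)) = exp(0.42) = 1.522
P = 1 / (1 + 1.522)
P = 0.3965

0.3965


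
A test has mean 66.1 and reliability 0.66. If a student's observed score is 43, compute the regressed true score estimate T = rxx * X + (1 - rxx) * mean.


T_est = rxx * X + (1 - rxx) * mean
T_est = 0.66 * 43 + 0.34 * 66.1
T_est = 28.38 + 22.474
T_est = 50.854

50.854


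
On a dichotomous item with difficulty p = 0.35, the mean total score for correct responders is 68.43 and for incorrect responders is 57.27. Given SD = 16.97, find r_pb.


q = 1 - p = 0.65
rpb = ((M1 - M0) / SD) * sqrt(p * q)
rpb = ((68.43 - 57.27) / 16.97) * sqrt(0.35 * 0.65)
rpb = 0.3137

0.3137


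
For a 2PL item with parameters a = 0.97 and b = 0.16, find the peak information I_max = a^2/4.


For 2PL, max info at theta = b = 0.16
I_max = a^2 / 4 = 0.97^2 / 4
= 0.9409 / 4
I_max = 0.2352

0.2352


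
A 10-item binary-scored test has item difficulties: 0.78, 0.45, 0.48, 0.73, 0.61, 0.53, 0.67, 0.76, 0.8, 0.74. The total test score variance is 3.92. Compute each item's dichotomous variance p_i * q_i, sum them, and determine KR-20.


For each item, compute p_i * q_i:
  Item 1: 0.78 * 0.22 = 0.1716
  Item 2: 0.45 * 0.55 = 0.2475
  Item 3: 0.48 * 0.52 = 0.2496
  Item 4: 0.73 * 0.27 = 0.1971
  Item 5: 0.61 * 0.39 = 0.2379
  Item 6: 0.53 * 0.47 = 0.2491
  Item 7: 0.67 * 0.33 = 0.2211
  Item 8: 0.76 * 0.24 = 0.1824
  Item 9: 0.8 * 0.2 = 0.16
  Item 10: 0.74 * 0.26 = 0.1924
Sum(p_i * q_i) = 0.1716 + 0.2475 + 0.2496 + 0.1971 + 0.2379 + 0.2491 + 0.2211 + 0.1824 + 0.16 + 0.1924 = 2.1087
KR-20 = (k/(k-1)) * (1 - Sum(p_i*q_i) / Var_total)
= (10/9) * (1 - 2.1087/3.92)
= 1.1111 * 0.4621
KR-20 = 0.5134

0.5134
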